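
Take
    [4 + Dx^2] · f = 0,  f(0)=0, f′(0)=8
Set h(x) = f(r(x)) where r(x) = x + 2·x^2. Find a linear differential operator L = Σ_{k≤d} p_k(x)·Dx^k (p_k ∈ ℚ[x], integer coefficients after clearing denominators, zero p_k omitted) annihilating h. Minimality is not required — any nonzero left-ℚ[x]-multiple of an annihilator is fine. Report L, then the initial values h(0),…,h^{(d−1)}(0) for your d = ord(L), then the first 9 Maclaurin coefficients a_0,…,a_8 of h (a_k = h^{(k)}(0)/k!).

L = (4 + 48·x + 192·x^2 + 256·x^3) - 4·Dx + (1 + 4·x)·Dx^2  (order 2).
h: a_k = 0, 8, 16, -16/3, -32, -944/15, -32, 13408/315, 3776/45, …
ICs: h(0) = 0, h′(0) = 8.

f: a_k = 0, 8, 0, -16/3, 0, 16/15, 0, -32/315, 0, …
L₀ from L_f via x↦r, Dx↦r'^{-1}Dx.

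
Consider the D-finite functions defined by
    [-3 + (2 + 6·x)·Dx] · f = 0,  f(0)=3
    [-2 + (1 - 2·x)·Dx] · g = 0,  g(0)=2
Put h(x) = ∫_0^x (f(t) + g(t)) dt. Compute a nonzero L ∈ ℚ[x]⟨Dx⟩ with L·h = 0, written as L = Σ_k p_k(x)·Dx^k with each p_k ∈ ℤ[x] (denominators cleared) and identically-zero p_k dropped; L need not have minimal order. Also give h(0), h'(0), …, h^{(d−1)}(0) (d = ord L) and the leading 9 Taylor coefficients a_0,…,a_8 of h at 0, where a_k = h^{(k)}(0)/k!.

f: a_k = 3, 9/2, -27/8, 81/16, -1215/128, 5103/256, -45927/1024, 216513/2048, -8444007/32768, …
g: a_k = 2, 4, 8, 16, 32, 64, 128, 256, 512, …
h₀=f+g: left-lcm gives L₀, ord ≤ 2.
h=∫h₀ ⇒ L = L₀·Dx.
L = (66 + 108·x)·Dx + (-41 - 156·x - 324·x^2)·Dx^2 + (2 + 38·x + 24·x^2 - 216·x^3)·Dx^3  (order 3).
h: a_k = 0, 5, 17/4, 37/24, 337/64, 2881/640, 21487/1536, 85145/7168, 740801/16384, …
ICs: h(0) = 0, h′(0) = 5, h′′(0) = 17/2.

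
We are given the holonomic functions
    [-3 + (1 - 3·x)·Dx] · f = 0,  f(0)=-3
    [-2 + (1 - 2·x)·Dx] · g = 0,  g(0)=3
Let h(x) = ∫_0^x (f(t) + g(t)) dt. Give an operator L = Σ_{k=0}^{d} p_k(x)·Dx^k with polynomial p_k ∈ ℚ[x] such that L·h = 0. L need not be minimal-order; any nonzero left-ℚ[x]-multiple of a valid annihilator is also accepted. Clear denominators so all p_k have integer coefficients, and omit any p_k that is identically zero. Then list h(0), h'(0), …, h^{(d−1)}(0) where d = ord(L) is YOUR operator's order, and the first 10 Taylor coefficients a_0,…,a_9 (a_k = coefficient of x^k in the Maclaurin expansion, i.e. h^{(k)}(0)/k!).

L = -12·Dx + (10 - 24·x)·Dx^2 + (-1 + 5·x - 6·x^2)·Dx^3  (order 3).
h: a_k = 0, 0, -3/2, -5, -57/4, -39, -211/2, -285, -6177/8, -6305/3, …
ICs: h(0) = 0, h′(0) = 0, h′′(0) = -3.

f: a_k = -3, -9, -27, -81, -243, -729, -2187, -6561, -19683, -59049, …
g: a_k = 3, 6, 12, 24, 48, 96, 192, 384, 768, 1536, …
f+g: L₀ = lclm(L_f,L_g), ord ≤ 1+1.
h=∫₀ˣh₀: take L = L₀·Dx.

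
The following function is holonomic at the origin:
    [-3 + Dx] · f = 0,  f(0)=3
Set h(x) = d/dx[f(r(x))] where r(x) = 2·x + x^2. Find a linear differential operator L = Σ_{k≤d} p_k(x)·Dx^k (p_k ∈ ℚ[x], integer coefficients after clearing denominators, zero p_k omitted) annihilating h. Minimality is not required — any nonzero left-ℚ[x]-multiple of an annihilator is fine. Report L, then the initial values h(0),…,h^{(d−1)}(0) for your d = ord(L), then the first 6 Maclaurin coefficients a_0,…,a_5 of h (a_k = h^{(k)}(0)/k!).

L = (7 + 12·x + 6·x^2) + (-1 - x)·Dx  (order 1).
h: a_k = 18, 126, 486, 1350, 2997, 28107/5, …
ICs: h(0) = 18.

f: a_k = 3, 9, 27/2, 27/2, 81/8, 243/40, …
h₀=f(r): pull back L_f along r ⇒ L₀.
h₀' ⇒ L via d/dx closure of L₀.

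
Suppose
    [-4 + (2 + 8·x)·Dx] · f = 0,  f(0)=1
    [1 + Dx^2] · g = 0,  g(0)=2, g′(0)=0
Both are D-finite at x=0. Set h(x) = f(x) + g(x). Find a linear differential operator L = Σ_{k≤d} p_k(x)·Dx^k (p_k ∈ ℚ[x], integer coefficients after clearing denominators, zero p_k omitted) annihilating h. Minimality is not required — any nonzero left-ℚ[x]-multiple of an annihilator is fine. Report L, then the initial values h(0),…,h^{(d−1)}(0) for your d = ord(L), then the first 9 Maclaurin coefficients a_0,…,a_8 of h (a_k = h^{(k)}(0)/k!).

f: a_k = 1, 2, -2, 4, -10, 28, -84, 264, -858, …
g: a_k = 2, 0, -1, 0, 1/12, 0, -1/360, 0, 1/20160, …
L₀ := lclm(L_f,L_g); ord L₀ ≤ 1+2.
L = (-26 - 16·x - 32·x^2) + (-3 - 4·x + 48·x^2 + 64·x^3)·Dx + (-26 - 16·x - 32·x^2)·Dx^2 + (-3 - 4·x + 48·x^2 + 64·x^3)·Dx^3  (order 3).
h: a_k = 3, 2, -3, 4, -119/12, 28, -30241/360, 264, -17297279/20160, …
ICs: h(0) = 3, h′(0) = 2, h′′(0) = -6.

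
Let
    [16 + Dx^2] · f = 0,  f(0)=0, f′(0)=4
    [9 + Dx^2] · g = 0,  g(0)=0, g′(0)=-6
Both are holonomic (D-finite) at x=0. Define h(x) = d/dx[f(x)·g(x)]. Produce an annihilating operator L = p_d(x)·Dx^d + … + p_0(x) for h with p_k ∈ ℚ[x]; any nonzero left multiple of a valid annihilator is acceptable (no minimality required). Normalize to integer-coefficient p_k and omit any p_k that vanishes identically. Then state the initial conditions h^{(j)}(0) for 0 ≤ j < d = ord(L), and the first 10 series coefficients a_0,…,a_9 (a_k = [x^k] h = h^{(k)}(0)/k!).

f: a_k = 0, 4, 0, -32/3, 0, 128/15, 0, -1024/315, 0, 2048/2835, …
g: a_k = 0, -6, 0, 9, 0, -81/20, 0, 243/280, 0, -243/2240, …
h₀=f·g: eliminate ⇒ L₀, order ≤ 2·2.
Derive L from L₀ (diff closure).
L = 49 + 50·Dx^2 + Dx^4  (order 4).
h: a_k = 0, -48, 0, 400, 0, -4902/5, 0, 24020/21, 0, -5884901/7560, …
ICs: h(0) = 0, h′(0) = -48, h′′(0) = 0, h′′′(0) = 2400.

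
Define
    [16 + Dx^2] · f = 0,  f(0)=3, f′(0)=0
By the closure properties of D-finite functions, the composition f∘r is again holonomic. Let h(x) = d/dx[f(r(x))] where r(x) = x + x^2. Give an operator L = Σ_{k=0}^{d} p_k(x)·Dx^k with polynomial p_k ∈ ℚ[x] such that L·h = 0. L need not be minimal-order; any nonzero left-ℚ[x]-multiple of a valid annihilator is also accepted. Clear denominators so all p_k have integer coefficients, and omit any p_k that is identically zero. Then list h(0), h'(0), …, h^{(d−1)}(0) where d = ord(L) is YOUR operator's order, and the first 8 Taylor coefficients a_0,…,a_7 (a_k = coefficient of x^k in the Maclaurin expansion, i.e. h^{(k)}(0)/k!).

f: a_k = 3, 0, -24, 0, 32, 0, -256/15, 0, …
h₀=f(r): pull back L_f along r ⇒ L₀.
Derive L from L₀ (diff closure).
L = (28 + 128·x + 384·x^2 + 512·x^3 + 256·x^4) + (-6 - 12·x)·Dx + (1 + 4·x + 4·x^2)·Dx^2  (order 2).
h: a_k = 0, -48, -144, 32, 640, 5248/5, 896/5, -184064/105, …
ICs: h(0) = 0, h′(0) = -48.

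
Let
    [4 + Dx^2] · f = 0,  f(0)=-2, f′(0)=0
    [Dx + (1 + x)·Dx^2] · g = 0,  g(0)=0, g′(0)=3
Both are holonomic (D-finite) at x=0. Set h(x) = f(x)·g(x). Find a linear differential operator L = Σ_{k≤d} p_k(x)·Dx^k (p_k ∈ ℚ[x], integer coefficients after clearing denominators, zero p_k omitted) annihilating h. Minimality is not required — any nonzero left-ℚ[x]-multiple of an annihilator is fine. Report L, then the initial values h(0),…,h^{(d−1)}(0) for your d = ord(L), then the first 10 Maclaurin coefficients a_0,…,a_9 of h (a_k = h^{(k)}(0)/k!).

L = (168 + 864·x + 1456·x^2 + 1024·x^3 + 256·x^4) + (112 + 368·x + 384·x^2 + 128·x^3)·Dx + (102 + 464·x + 744·x^2 + 512·x^3 + 128·x^4)·Dx^2 + (28 + 92·x + 96·x^2 + 32·x^3)·Dx^3 + (15 + 62·x + 95·x^2 + 64·x^3 + 16·x^4)·Dx^4  (order 4).
h: a_k = 0, -6, 3, 10, -9/2, -6/5, 0, 26/35, -31/60, 122/315, …
ICs: h(0) = 0, h′(0) = -6, h′′(0) = 6, h′′′(0) = 60.

f: a_k = -2, 0, 4, 0, -4/3, 0, 8/45, 0, -4/315, 0, …
g: a_k = 0, 3, -3/2, 1, -3/4, 3/5, -1/2, 3/7, -3/8, 1/3, …
Product ⇒ symmetric product L₀, ord ≤ 4.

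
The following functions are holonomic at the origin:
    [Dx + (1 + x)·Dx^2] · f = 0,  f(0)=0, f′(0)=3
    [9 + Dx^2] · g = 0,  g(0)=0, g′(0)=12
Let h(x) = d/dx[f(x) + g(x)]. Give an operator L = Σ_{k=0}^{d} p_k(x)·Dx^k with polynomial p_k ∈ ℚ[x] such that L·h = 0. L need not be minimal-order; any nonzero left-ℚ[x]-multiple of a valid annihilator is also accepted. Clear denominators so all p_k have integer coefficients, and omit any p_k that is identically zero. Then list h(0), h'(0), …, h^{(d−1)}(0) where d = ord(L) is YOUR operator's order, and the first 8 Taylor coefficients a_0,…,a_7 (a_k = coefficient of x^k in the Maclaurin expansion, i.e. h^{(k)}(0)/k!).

f: a_k = 0, 3, -3/2, 1, -3/4, 3/5, -1/2, 3/7, …
g: a_k = 0, 12, 0, -18, 0, 81/10, 0, -243/140, …
f+g: L₀ = lclm(L_f,L_g), ord ≤ 2+2.
Derive L from L₀ (diff closure).
L = (135 + 162·x + 81·x^2) + (99 + 261·x + 243·x^2 + 81·x^3)·Dx + (15 + 18·x + 9·x^2)·Dx^2 + (11 + 29·x + 27·x^2 + 9·x^3)·Dx^3  (order 3).
h: a_k = 15, -3, -51, -3, 87/2, -3, -183/20, -3, …
ICs: h(0) = 15, h′(0) = -3, h′′(0) = -102.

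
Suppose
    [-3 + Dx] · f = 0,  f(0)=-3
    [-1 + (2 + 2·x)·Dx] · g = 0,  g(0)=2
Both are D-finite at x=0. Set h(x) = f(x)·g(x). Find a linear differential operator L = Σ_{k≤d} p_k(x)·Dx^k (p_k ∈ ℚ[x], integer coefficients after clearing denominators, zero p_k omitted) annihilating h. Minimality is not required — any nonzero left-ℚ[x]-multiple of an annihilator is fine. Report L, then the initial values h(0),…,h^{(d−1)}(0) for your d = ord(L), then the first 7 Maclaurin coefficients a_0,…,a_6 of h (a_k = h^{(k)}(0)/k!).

L = (-7 - 6·x) + (2 + 2·x)·Dx  (order 1).
h: a_k = -6, -21, -141/4, -309/8, -2001/64, -12831/640, -27189/2560, …
ICs: h(0) = -6.

f: a_k = -3, -9, -27/2, -27/2, -81/8, -243/40, -243/80, …
g: a_k = 2, 1, -1/4, 1/8, -5/64, 7/128, -21/512, …
f·g: L₀ = L_f ⊗_s L_g, ord ≤ 1·1.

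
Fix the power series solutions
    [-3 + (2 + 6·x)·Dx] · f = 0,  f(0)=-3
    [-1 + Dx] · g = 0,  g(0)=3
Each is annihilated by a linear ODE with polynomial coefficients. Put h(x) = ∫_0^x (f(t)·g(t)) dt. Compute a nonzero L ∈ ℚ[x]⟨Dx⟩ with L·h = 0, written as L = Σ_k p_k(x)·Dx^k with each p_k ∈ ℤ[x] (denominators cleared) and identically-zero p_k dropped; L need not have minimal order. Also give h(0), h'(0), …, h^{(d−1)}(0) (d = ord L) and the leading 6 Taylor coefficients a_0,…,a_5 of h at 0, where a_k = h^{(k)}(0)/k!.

L = (-5 - 6·x)·Dx + (2 + 6·x)·Dx^2  (order 2).
h: a_k = 0, -9, -45/4, -21/8, -213/64, 2013/640, …
ICs: h(0) = 0, h′(0) = -9.

f: a_k = -3, -9/2, 27/8, -81/16, 1215/128, -5103/256, …
g: a_k = 3, 3, 3/2, 1/2, 1/8, 1/40, …
L₀ := L_f ⊗_s L_g (sym. prod.), ord ≤ 1.
Integrate: L := L₀·Dx.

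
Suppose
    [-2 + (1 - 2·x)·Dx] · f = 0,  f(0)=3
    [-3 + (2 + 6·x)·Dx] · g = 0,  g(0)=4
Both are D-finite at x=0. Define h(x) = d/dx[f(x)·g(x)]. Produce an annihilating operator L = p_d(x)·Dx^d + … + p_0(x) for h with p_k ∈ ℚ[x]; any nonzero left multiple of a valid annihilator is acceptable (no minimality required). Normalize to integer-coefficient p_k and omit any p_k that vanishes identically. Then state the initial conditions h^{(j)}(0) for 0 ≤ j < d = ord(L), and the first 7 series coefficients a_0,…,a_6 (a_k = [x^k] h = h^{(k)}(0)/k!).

L = (47 + 252·x + 108·x^2) + (-14 - 26·x + 72·x^2 + 72·x^3)·Dx  (order 1).
h: a_k = 42, 141, 1935/4, 9105/8, 207615/64, 858771/128, 9530787/512, …
ICs: h(0) = 42.

f: a_k = 3, 6, 12, 24, 48, 96, 192, …
g: a_k = 4, 6, -9/2, 27/4, -405/32, 1701/64, -15309/256, …
L₀ := L_f ⊗_s L_g (sym. prod.), ord ≤ 1.
h₀' ⇒ L via d/dx closure of L₀.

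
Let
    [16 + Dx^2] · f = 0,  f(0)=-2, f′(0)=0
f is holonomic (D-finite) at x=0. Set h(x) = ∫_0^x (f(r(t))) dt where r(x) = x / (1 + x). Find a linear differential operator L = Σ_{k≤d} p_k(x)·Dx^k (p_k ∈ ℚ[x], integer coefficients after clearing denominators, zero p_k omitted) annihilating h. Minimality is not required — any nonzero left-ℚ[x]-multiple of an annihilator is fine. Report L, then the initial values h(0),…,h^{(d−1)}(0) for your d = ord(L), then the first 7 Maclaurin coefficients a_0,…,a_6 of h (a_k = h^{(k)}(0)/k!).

L = 16·Dx + (2 + 6·x + 6·x^2 + 2·x^3)·Dx^2 + (1 + 4·x + 6·x^2 + 4·x^3 + x^4)·Dx^3  (order 3).
h: a_k = 0, -2, 0, 16/3, -8, 16/3, 32/9, …
ICs: h(0) = 0, h′(0) = -2, h′′(0) = 0.

f: a_k = -2, 0, 16, 0, -64/3, 0, 512/45, …
Substitute x→r, Dx→(1/r')Dx; clear ⇒ L₀.
h=∫₀ˣh₀: take L = L₀·Dx.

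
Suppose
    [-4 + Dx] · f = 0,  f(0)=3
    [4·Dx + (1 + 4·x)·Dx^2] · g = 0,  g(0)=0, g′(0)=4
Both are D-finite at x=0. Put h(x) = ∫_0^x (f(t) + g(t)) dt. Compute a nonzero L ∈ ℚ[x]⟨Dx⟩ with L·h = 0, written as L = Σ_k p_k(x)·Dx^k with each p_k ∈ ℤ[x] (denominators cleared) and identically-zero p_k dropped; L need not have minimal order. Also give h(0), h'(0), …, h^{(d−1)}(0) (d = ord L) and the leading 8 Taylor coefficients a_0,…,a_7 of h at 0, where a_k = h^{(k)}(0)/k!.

L = (-24 - 32·x)·Dx^2 + (2 - 16·x - 32·x^2)·Dx^3 + (1 + 6·x + 8·x^2)·Dx^4  (order 4).
h: a_k = 0, 3, 8, 16/3, 40/3, -32/5, 192/5, -3328/35, …
ICs: h(0) = 0, h′(0) = 3, h′′(0) = 16, h′′′(0) = 32.

f: a_k = 3, 12, 24, 32, 32, 128/5, 256/15, 1024/105, …
g: a_k = 0, 4, -8, 64/3, -64, 1024/5, -2048/3, 16384/7, …
h₀=f+g: left-lcm gives L₀, ord ≤ 3.
∫: right-multiply L₀ by Dx.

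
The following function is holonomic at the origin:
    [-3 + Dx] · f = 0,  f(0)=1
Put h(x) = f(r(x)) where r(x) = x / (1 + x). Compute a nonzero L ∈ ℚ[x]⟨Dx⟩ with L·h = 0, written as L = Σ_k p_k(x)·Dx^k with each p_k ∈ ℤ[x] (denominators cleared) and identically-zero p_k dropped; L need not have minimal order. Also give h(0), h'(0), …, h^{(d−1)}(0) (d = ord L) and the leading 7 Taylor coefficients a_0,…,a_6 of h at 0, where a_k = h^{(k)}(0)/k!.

f: a_k = 1, 3, 9/2, 9/2, 27/8, 81/40, 81/80, …
L₀ from L_f via x↦r, Dx↦r'^{-1}Dx.
L = -3 + (1 + 2·x + x^2)·Dx  (order 1).
h: a_k = 1, 3, 3/2, -3/2, 3/8, 21/40, -69/80, …
ICs: h(0) = 1.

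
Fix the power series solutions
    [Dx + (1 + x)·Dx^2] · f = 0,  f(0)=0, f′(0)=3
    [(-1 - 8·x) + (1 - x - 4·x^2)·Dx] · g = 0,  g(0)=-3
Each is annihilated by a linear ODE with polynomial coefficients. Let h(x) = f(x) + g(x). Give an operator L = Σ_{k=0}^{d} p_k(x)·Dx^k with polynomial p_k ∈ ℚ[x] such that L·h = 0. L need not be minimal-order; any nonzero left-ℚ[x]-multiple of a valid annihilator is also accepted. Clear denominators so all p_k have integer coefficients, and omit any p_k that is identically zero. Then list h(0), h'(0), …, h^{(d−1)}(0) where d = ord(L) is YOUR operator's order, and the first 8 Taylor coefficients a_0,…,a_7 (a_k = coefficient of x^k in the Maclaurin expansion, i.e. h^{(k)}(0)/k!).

L = (-74 - 562·x - 1120·x^2 - 1728·x^3 - 768·x^4)·Dx + (-52 - 576·x - 1636·x^2 - 3264·x^3 - 3488·x^4 - 1280·x^5)·Dx^2 + (11 + 41·x + 53·x^2 - 185·x^3 - 704·x^4 - 752·x^5 - 256·x^6)·Dx^3  (order 3).
h: a_k = -3, 0, -33/2, -26, -351/4, -972/5, -1087/2, -9258/7, …
ICs: h(0) = -3, h′(0) = 0, h′′(0) = -33.

f: a_k = 0, 3, -3/2, 1, -3/4, 3/5, -1/2, 3/7, …
g: a_k = -3, -3, -15, -27, -87, -195, -543, -1323, …
Sum ⇒ L₀ = lclm(L_f,L_g) in ℚ(x)⟨Dx⟩.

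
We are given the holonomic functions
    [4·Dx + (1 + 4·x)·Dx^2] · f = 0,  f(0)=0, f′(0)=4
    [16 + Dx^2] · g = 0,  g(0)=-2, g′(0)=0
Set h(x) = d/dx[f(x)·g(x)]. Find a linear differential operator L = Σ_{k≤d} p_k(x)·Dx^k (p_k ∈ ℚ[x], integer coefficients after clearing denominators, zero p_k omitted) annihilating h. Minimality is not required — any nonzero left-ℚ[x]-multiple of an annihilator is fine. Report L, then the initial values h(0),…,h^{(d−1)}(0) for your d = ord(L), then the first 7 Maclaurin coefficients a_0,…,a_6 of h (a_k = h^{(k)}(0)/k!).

L = (-6400 - 45056·x - 172032·x^2 + 196608·x^3 + 2818048·x^4 + 6291456·x^5 + 4194304·x^6) + (-1536 - 8192·x + 20480·x^2 + 245760·x^3 + 655360·x^4 + 524288·x^5)·Dx + (-448 - 2816·x - 3584·x^2 + 73728·x^3 + 401408·x^4 + 786432·x^5 + 524288·x^6)·Dx^2 + (-96 - 512·x + 1280·x^2 + 15360·x^3 + 40960·x^4 + 32768·x^5)·Dx^3 + (-3 + 448·x^2 + 3840·x^3 + 14080·x^4 + 24576·x^5 + 16384·x^6)·Dx^4  (order 4).
h: a_k = -8, 32, 64, 0, -768, 3072, -63488/5, …
ICs: h(0) = -8, h′(0) = 32, h′′(0) = 128, h′′′(0) = 0.

f: a_k = 0, 4, -8, 64/3, -64, 1024/5, -2048/3, …
g: a_k = -2, 0, 16, 0, -64/3, 0, 512/45, …
L₀ := L_f ⊗_s L_g (sym. prod.), ord ≤ 4.
Differentiate: ansatz ord ≤ ord L₀ ⇒ L.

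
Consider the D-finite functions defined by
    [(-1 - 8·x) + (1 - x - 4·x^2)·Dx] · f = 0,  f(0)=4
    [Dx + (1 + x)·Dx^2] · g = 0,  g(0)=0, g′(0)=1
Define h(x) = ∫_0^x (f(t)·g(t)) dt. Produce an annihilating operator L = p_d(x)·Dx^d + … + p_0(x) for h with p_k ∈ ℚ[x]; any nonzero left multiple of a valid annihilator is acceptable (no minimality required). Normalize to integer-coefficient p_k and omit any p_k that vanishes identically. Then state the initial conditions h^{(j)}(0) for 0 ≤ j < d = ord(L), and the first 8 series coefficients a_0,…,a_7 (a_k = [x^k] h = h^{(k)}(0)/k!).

f: a_k = 4, 4, 20, 36, 116, 260, 724, 1764, …
g: a_k = 0, 1, -1/2, 1/3, -1/4, 1/5, -1/6, 1/7, …
Sym-product of L_f,L_g gives L₀ (≤ ord 2).
Integrate: L := L₀·Dx.
L = (9 + 16·x)·Dx + (1 + 19·x + 20·x^2)·Dx^2 + (-1 + 5·x^2 + 4·x^3)·Dx^3  (order 3).
h: a_k = 0, 0, 2, 2/3, 29/6, 79/15, 1567/90, 3137/105, …
ICs: h(0) = 0, h′(0) = 0, h′′(0) = 4.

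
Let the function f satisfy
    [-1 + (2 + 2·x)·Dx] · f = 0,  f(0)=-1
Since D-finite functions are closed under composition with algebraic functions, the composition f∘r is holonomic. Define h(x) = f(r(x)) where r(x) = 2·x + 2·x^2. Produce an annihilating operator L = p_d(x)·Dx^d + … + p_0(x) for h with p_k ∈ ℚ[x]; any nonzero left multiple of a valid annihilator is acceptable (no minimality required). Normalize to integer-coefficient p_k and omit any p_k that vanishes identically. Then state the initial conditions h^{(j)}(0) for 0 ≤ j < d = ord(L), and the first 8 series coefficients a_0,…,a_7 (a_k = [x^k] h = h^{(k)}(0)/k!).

L = (-1 - 2·x) + (1 + 2·x + 2·x^2)·Dx  (order 1).
h: a_k = -1, -1, -1/2, 1/2, -3/8, 1/8, 3/16, -7/16, …
ICs: h(0) = -1.

f: a_k = -1, -1/2, 1/8, -1/16, 5/128, -7/256, 21/1024, -33/2048, …
h₀=f(r): pull back L_f along r ⇒ L₀.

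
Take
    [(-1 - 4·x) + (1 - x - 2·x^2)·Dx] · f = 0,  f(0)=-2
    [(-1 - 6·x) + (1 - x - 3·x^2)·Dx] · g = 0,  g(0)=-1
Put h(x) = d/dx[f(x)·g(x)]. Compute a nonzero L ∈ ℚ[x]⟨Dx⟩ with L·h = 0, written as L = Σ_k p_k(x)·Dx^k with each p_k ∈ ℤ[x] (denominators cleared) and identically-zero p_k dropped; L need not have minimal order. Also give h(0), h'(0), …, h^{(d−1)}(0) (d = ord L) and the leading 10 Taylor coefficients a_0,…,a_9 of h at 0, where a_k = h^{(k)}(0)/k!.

f: a_k = -2, -2, -6, -10, -22, -42, -86, -170, -342, -682, …
g: a_k = -1, -1, -4, -7, -19, -40, -97, -217, -508, -1159, …
h₀=f·g: eliminate ⇒ L₀, order ≤ 1·1.
Differentiate: ansatz ord ≤ ord L₀ ⇒ L.
L = (16 + 18·x - 36·x^2 - 368·x^3 - 132·x^4 + 900·x^5 + 720·x^6) + (-2 - 4·x + 39·x^2 + 16·x^3 - 160·x^4 - 69·x^5 + 210·x^6 + 144·x^7)·Dx  (order 1).
h: a_k = 4, 32, 114, 432, 1320, 4044, 11452, 32000, 86310, 229560, …
ICs: h(0) = 4.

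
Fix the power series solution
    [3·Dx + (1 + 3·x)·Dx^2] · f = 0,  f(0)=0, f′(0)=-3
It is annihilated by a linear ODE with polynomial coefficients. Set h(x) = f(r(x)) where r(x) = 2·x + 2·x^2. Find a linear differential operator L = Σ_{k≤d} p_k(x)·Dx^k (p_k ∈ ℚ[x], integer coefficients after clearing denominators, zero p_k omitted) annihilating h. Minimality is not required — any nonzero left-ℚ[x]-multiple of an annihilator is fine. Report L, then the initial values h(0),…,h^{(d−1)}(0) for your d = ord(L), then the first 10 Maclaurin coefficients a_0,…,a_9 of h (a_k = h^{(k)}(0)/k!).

L = (4 + 12·x + 12·x^2)·Dx + (1 + 8·x + 18·x^2 + 12·x^3)·Dx^2  (order 2).
h: a_k = 0, -6, 12, -36, 126, -2376/5, 1872, -53136/7, 31428, -132192, …
ICs: h(0) = 0, h′(0) = -6.

f: a_k = 0, -3, 9/2, -9, 81/4, -243/5, 243/2, -2187/7, 6561/8, -2187, …
f∘r: x↦r, Dx↦Dx/r' in L_f ⇒ L₀.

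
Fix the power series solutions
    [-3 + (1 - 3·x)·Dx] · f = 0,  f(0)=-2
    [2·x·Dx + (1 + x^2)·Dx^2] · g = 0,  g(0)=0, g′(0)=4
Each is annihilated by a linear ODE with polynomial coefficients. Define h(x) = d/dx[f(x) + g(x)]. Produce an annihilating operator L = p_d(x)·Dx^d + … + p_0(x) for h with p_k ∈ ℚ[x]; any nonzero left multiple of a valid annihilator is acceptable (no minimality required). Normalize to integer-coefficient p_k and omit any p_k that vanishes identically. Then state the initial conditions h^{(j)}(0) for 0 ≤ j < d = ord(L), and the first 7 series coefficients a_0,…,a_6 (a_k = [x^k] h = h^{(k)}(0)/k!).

f: a_k = -2, -6, -18, -54, -162, -486, -1458, …
g: a_k = 0, 4, 0, -4/3, 0, 4/5, 0, …
L₀ := lclm(L_f,L_g); ord L₀ ≤ 1+2.
h₀' ⇒ L via d/dx closure of L₀.
L = (-6 + 72·x + 18·x^2) + (28 - 6·x + 60·x^2 + 18·x^3)·Dx + (-3 + 8·x + 8·x^3 + 3·x^4)·Dx^2  (order 2).
h: a_k = -2, -36, -166, -648, -2426, -8748, -30622, …
ICs: h(0) = -2, h′(0) = -36.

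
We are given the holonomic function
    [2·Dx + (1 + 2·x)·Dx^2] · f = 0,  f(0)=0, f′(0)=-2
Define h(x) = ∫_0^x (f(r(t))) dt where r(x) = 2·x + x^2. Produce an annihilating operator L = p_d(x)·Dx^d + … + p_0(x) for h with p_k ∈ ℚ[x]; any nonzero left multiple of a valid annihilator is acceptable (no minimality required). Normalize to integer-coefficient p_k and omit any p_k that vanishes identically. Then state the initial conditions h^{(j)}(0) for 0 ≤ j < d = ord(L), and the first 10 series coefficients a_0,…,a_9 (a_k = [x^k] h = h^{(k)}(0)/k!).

f: a_k = 0, -2, 2, -8/3, 4, -32/5, 32/3, -128/7, 32, -512/9, …
Substitute x→r, Dx→(1/r')Dx; clear ⇒ L₀.
∫: right-multiply L₀ by Dx.
L = (3 + 4·x + 2·x^2)·Dx^2 + (1 + 5·x + 6·x^2 + 2·x^3)·Dx^3  (order 3).
h: a_k = 0, 0, -2, 2, -10/3, 34/5, -232/15, 264/7, -676/7, 2308/9, …
ICs: h(0) = 0, h′(0) = 0, h′′(0) = -4.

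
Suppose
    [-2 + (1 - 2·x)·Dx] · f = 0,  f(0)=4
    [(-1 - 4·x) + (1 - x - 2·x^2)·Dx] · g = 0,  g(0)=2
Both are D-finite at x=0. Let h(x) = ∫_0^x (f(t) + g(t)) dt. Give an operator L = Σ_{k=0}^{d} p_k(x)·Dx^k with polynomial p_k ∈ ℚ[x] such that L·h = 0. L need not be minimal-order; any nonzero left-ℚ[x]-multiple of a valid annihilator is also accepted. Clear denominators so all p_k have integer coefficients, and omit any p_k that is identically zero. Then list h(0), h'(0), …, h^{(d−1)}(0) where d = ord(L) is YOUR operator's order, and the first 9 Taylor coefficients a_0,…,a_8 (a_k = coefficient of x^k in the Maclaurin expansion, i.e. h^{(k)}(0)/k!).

L = -4·Dx + (-2 - 8·x)·Dx^2 + (1 - x - 2·x^2)·Dx^3  (order 3).
h: a_k = 0, 6, 5, 22/3, 21/2, 86/5, 85/3, 342/7, 341/4, …
ICs: h(0) = 0, h′(0) = 6, h′′(0) = 10.

f: a_k = 4, 8, 16, 32, 64, 128, 256, 512, 1024, …
g: a_k = 2, 2, 6, 10, 22, 42, 86, 170, 342, …
L₀ := lclm(L_f,L_g); ord L₀ ≤ 1+1.
Integrate: L := L₀·Dx.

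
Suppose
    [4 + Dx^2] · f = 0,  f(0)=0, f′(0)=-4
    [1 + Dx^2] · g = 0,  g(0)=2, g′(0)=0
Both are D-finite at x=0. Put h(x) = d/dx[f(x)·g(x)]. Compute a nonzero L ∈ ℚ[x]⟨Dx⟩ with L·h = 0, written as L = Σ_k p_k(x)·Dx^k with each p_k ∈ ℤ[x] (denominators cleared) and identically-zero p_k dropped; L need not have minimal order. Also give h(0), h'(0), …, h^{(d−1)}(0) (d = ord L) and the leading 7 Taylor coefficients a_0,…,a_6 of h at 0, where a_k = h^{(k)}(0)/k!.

f: a_k = 0, -4, 0, 8/3, 0, -8/15, 0, …
g: a_k = 2, 0, -1, 0, 1/12, 0, -1/360, …
f·g: L₀ = L_f ⊗_s L_g, ord ≤ 2·2.
Derive L from L₀ (diff closure).
L = 9 + 10·Dx^2 + Dx^4  (order 4).
h: a_k = -8, 0, 28, 0, -61/3, 0, 547/90, …
ICs: h(0) = -8, h′(0) = 0, h′′(0) = 56, h′′′(0) = 0.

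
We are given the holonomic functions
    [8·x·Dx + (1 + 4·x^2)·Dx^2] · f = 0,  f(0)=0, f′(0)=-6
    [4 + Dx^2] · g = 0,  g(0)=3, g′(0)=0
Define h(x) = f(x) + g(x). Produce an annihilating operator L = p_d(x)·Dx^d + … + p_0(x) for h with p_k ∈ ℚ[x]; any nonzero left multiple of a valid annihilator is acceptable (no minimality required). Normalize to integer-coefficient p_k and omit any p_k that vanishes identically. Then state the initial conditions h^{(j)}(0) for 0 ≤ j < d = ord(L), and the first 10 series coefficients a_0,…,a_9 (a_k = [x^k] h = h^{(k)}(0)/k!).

L = (-352·x + 1792·x^3 + 512·x^5)·Dx + (-4 + 112·x^2 + 576·x^4 + 256·x^6)·Dx^2 + (-88·x + 448·x^3 + 128·x^5)·Dx^3 + (-1 + 28·x^2 + 144·x^4 + 64·x^6)·Dx^4  (order 4).
h: a_k = 3, -6, -6, 8, 2, -96/5, -4/15, 384/7, 2/105, -512/3, …
ICs: h(0) = 3, h′(0) = -6, h′′(0) = -12, h′′′(0) = 48.

f: a_k = 0, -6, 0, 8, 0, -96/5, 0, 384/7, 0, -512/3, …
g: a_k = 3, 0, -6, 0, 2, 0, -4/15, 0, 2/105, 0, …
Sum ⇒ L₀ = lclm(L_f,L_g) in ℚ(x)⟨Dx⟩.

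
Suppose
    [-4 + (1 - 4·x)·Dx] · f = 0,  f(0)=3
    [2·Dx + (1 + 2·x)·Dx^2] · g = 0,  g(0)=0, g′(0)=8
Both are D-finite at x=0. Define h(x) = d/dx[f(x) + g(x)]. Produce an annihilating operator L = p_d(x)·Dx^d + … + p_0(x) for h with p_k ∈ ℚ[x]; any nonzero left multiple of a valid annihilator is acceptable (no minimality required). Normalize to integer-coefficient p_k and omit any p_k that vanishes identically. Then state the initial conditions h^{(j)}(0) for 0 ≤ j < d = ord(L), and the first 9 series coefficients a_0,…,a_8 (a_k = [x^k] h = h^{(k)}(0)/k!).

L = (128 + 64·x) + (44 + 224·x + 128·x^2)·Dx + (-5 + 6·x + 48·x^2 + 32·x^3)·Dx^2  (order 2).
h: a_k = 20, 80, 608, 3008, 15488, 73472, 344576, 1571840, 7079936, …
ICs: h(0) = 20, h′(0) = 80.

f: a_k = 3, 12, 48, 192, 768, 3072, 12288, 49152, 196608, …
g: a_k = 0, 8, -8, 32/3, -16, 128/5, -128/3, 512/7, -128, …
h₀=f+g: left-lcm gives L₀, ord ≤ 3.
Derive L from L₀ (diff closure).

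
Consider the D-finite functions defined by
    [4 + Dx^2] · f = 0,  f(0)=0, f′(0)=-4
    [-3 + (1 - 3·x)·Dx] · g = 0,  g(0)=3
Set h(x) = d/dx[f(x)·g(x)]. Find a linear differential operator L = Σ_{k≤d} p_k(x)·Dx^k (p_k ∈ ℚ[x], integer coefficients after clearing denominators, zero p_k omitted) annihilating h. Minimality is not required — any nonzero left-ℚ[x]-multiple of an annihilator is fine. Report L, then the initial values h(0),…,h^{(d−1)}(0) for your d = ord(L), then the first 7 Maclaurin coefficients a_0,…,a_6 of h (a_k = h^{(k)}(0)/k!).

L = (-14 - 24·x + 36·x^2) + (-6 + 18·x)·Dx + (1 - 6·x + 9·x^2)·Dx^2  (order 2).
h: a_k = -12, -72, -300, -1200, -4508, -81144/5, -851996/15, …
ICs: h(0) = -12, h′(0) = -72.

f: a_k = 0, -4, 0, 8/3, 0, -8/15, 0, …
g: a_k = 3, 9, 27, 81, 243, 729, 2187, …
Product ⇒ symmetric product L₀, ord ≤ 2.
h₀' ⇒ L via d/dx closure of L₀.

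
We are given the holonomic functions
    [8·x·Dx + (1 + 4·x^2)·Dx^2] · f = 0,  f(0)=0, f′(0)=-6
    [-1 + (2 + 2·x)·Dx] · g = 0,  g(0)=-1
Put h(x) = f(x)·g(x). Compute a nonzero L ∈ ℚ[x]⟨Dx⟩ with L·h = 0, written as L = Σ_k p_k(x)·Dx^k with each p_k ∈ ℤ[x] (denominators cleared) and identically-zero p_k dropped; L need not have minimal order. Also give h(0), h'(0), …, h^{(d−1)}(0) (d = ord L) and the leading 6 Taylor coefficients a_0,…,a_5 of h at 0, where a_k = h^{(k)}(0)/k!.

f: a_k = 0, -6, 0, 8, 0, -96/5, …
g: a_k = -1, -1/2, 1/8, -1/16, 5/128, -7/256, …
L₀ := L_f ⊗_s L_g (sym. prod.), ord ≤ 2.
L = (3 - 16·x - 4·x^2) + (-4 + 28·x + 48·x^2 + 16·x^3)·Dx + (4 + 8·x + 20·x^2 + 32·x^3 + 16·x^4)·Dx^2  (order 2).
h: a_k = 0, 6, 3, -35/4, -29/8, 6389/320, …
ICs: h(0) = 0, h′(0) = 6.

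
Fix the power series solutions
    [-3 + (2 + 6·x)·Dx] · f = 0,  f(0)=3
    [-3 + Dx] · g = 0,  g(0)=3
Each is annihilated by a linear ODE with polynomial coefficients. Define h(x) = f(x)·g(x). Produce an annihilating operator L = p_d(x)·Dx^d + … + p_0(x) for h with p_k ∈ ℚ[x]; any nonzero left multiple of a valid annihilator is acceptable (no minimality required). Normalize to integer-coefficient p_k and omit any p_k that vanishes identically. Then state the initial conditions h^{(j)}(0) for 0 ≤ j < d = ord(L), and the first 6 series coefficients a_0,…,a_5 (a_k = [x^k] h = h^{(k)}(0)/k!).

L = (-9 - 18·x) + (2 + 6·x)·Dx  (order 1).
h: a_k = 9, 81/2, 567/8, 1377/16, 8019/128, 78003/1280, …
ICs: h(0) = 9.

f: a_k = 3, 9/2, -27/8, 81/16, -1215/128, 5103/256, …
g: a_k = 3, 9, 27/2, 27/2, 81/8, 243/40, …
f·g: L₀ = L_f ⊗_s L_g, ord ≤ 1·1.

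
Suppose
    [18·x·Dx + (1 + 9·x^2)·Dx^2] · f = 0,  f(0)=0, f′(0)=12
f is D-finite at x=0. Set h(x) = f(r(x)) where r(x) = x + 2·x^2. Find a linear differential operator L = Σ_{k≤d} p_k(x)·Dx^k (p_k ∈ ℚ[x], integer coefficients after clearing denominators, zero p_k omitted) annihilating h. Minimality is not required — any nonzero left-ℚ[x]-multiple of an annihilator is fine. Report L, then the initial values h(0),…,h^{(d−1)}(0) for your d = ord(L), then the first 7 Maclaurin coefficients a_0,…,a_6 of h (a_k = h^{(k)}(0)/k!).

f: a_k = 0, 12, 0, -36, 0, 972/5, 0, …
Change of var in L_f (x↦r) gives L₀.
L = (-4 + 18·x + 144·x^2 + 432·x^3 + 432·x^4)·Dx + (1 + 4·x + 9·x^2 + 72·x^3 + 180·x^4 + 144·x^5)·Dx^2  (order 2).
h: a_k = 0, 12, 24, -36, -216, -1188/5, 1656, …
ICs: h(0) = 0, h′(0) = 12.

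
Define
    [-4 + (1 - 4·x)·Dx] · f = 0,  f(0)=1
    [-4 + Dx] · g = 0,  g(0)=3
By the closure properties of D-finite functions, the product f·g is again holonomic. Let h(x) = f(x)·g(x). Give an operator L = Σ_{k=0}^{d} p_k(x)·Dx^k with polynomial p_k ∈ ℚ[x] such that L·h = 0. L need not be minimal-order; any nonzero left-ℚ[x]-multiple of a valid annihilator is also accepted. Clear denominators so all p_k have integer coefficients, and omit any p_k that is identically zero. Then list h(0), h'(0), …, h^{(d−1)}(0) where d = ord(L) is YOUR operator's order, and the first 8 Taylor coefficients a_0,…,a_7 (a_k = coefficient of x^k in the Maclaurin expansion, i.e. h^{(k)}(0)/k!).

L = (8 - 16·x) + (-1 + 4·x)·Dx  (order 1).
h: a_k = 3, 24, 120, 512, 2080, 41728/5, 500992/15, 2805760/21, …
ICs: h(0) = 3.

f: a_k = 1, 4, 16, 64, 256, 1024, 4096, 16384, …
g: a_k = 3, 12, 24, 32, 32, 128/5, 256/15, 1024/105, …
Sym-product of L_f,L_g gives L₀ (≤ ord 1).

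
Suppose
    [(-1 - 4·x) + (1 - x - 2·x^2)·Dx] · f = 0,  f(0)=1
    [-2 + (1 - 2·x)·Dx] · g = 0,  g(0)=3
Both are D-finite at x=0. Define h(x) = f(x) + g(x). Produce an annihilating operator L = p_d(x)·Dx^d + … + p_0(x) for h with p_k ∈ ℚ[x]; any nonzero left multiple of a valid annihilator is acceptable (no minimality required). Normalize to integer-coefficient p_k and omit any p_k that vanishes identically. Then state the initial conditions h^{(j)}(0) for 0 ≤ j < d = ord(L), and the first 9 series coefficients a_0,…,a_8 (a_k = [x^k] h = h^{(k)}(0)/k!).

L = -4 + (-2 - 8·x)·Dx + (1 - x - 2·x^2)·Dx^2  (order 2).
h: a_k = 4, 7, 15, 29, 59, 117, 235, 469, 939, …
ICs: h(0) = 4, h′(0) = 7.

f: a_k = 1, 1, 3, 5, 11, 21, 43, 85, 171, …
g: a_k = 3, 6, 12, 24, 48, 96, 192, 384, 768, …
L₀ := lclm(L_f,L_g); ord L₀ ≤ 1+1.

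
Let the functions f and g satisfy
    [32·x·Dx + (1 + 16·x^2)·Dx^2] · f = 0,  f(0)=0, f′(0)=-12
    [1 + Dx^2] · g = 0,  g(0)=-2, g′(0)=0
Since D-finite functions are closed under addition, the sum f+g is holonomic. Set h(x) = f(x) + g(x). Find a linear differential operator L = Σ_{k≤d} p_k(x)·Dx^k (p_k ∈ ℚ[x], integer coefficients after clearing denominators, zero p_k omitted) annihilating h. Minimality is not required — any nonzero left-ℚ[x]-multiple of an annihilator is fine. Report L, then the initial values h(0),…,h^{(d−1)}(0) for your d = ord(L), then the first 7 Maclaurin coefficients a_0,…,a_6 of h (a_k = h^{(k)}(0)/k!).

L = (-6112·x + 99328·x^3 + 8192·x^5)·Dx + (-31 + 1072·x^2 + 25344·x^4 + 4096·x^6)·Dx^2 + (-6112·x + 99328·x^3 + 8192·x^5)·Dx^3 + (-31 + 1072·x^2 + 25344·x^4 + 4096·x^6)·Dx^4  (order 4).
h: a_k = -2, -12, 1, 64, -1/12, -3072/5, 1/360, …
ICs: h(0) = -2, h′(0) = -12, h′′(0) = 2, h′′′(0) = 384.

f: a_k = 0, -12, 0, 64, 0, -3072/5, 0, …
g: a_k = -2, 0, 1, 0, -1/12, 0, 1/360, …
L₀ := lclm(L_f,L_g); ord L₀ ≤ 2+2.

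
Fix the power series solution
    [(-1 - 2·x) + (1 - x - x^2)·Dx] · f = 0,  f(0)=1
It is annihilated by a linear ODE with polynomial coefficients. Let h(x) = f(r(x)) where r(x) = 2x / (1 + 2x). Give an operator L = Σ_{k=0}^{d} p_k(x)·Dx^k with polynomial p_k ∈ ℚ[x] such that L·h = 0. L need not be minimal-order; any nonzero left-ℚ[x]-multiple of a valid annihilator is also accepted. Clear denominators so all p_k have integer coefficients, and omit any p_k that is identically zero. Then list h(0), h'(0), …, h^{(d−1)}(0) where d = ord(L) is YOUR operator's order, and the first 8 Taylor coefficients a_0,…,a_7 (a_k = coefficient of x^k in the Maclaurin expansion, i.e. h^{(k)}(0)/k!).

f: a_k = 1, 1, 2, 3, 5, 8, 13, 21, …
h₀=f(r): pull back L_f along r ⇒ L₀.
L = (2 + 12·x) + (-1 - 4·x + 8·x^3)·Dx  (order 1).
h: a_k = 1, 2, 4, 0, 16, -32, 128, -384, …
ICs: h(0) = 1.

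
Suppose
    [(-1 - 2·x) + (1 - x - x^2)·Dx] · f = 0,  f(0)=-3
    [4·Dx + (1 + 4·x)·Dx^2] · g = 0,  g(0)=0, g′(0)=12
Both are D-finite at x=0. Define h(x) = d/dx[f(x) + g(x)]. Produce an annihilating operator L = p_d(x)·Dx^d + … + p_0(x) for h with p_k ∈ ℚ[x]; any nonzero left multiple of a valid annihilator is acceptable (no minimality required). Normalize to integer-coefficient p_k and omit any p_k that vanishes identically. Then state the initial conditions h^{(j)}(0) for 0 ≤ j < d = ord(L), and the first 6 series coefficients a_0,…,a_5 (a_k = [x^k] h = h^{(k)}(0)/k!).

L = (100 + 272·x + 392·x^2 + 144·x^3 + 96·x^4) + (-7 + 96·x + 434·x^2 + 540·x^3 + 304·x^4 + 160·x^5)·Dx + (-4 - 25·x - 28·x^2 + 46·x^3 + 73·x^4 + 76·x^5 + 32·x^6)·Dx^2  (order 2).
h: a_k = 9, -60, 165, -828, 2952, -12522, …
ICs: h(0) = 9, h′(0) = -60.

f: a_k = -3, -3, -6, -9, -15, -24, …
g: a_k = 0, 12, -24, 64, -192, 3072/5, …
h₀=f+g: left-lcm gives L₀, ord ≤ 3.
Derive L from L₀ (diff closure).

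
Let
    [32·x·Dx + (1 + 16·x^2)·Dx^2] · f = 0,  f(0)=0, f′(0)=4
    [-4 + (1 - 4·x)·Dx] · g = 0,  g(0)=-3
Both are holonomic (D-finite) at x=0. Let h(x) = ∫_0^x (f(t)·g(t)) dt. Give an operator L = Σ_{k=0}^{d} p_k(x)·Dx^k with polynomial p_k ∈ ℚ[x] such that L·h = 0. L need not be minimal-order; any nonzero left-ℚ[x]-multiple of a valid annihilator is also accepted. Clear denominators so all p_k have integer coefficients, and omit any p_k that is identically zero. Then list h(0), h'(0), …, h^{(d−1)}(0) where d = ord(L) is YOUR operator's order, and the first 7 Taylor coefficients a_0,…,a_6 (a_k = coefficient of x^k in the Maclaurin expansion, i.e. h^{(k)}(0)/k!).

f: a_k = 0, 4, 0, -64/3, 0, 1024/5, 0, …
g: a_k = -3, -12, -48, -192, -768, -3072, -12288, …
f·g: L₀ = L_f ⊗_s L_g, ord ≤ 2·1.
h=∫h₀ ⇒ L = L₀·Dx.
L = 128·x·Dx + (8 - 32·x + 256·x^2)·Dx^2 + (-1 + 4·x - 16·x^2 + 64·x^3)·Dx^3  (order 3).
h: a_k = 0, 0, -6, -16, -32, -512/5, -6656/15, …
ICs: h(0) = 0, h′(0) = 0, h′′(0) = -12.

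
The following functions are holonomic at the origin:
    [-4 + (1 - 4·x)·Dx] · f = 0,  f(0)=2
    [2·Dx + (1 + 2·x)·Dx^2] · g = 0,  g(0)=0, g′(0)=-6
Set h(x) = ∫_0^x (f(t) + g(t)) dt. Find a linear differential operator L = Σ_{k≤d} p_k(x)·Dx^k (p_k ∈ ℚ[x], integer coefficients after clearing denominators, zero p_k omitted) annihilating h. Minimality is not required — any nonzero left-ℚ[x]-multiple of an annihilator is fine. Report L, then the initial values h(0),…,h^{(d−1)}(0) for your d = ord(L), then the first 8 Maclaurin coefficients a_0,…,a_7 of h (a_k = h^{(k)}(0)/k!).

f: a_k = 2, 8, 32, 128, 512, 2048, 8192, 32768, …
g: a_k = 0, -6, 6, -8, 12, -96/5, 32, -384/7, …
f+g: L₀ = lclm(L_f,L_g), ord ≤ 1+2.
h=∫h₀ ⇒ L = L₀·Dx.
L = (128 + 64·x)·Dx^2 + (44 + 224·x + 128·x^2)·Dx^3 + (-5 + 6·x + 48·x^2 + 32·x^3)·Dx^4  (order 4).
h: a_k = 0, 2, 1, 38/3, 30, 524/5, 5072/15, 8224/7, …
ICs: h(0) = 0, h′(0) = 2, h′′(0) = 2, h′′′(0) = 76.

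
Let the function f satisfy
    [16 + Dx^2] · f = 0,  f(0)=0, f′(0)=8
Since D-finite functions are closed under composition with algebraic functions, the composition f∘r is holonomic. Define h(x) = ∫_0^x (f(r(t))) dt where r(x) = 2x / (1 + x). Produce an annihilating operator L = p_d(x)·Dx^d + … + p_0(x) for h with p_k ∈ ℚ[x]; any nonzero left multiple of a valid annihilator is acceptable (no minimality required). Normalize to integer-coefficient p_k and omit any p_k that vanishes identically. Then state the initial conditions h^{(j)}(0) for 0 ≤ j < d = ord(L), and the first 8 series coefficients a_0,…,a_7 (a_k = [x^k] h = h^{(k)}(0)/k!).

L = 64·Dx + (2 + 6·x + 6·x^2 + 2·x^3)·Dx^2 + (1 + 4·x + 6·x^2 + 4·x^3 + x^4)·Dx^3  (order 3).
h: a_k = 0, 0, 8, -16/3, -116/3, 496/5, -3464/45, -1040/7, …
ICs: h(0) = 0, h′(0) = 0, h′′(0) = 16.

f: a_k = 0, 8, 0, -64/3, 0, 256/15, 0, -2048/315, …
Change of var in L_f (x↦r) gives L₀.
∫: right-multiply L₀ by Dx.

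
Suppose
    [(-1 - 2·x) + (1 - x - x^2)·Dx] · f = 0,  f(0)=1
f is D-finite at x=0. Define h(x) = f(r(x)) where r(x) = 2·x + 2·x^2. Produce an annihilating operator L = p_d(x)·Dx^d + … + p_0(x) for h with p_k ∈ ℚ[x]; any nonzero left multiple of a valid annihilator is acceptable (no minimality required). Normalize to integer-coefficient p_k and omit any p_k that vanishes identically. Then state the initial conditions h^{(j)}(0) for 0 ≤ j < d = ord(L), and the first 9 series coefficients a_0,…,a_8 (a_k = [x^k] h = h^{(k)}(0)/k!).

L = (2 + 12·x + 24·x^2 + 16·x^3) + (-1 + 2·x + 6·x^2 + 8·x^3 + 4·x^4)·Dx  (order 1).
h: a_k = 1, 2, 10, 40, 160, 648, 2616, 10560, 42640, …
ICs: h(0) = 1.

f: a_k = 1, 1, 2, 3, 5, 8, 13, 21, 34, …
Change of var in L_f (x↦r) gives L₀.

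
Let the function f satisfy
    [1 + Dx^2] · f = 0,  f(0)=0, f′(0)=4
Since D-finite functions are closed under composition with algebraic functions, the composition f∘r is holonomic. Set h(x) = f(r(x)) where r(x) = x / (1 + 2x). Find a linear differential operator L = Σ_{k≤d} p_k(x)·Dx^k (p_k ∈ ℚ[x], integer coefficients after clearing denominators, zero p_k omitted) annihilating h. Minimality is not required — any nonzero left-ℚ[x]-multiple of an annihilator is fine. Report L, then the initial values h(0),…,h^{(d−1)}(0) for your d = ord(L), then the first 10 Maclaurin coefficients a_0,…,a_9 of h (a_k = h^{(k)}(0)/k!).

f: a_k = 0, 4, 0, -2/3, 0, 1/30, 0, -1/1260, 0, 1/90720, …
f∘r: x↦r, Dx↦Dx/r' in L_f ⇒ L₀.
L = 1 + (4 + 24·x + 48·x^2 + 32·x^3)·Dx + (1 + 8·x + 24·x^2 + 32·x^3 + 16·x^4)·Dx^2  (order 2).
h: a_k = 0, 4, -8, 46/3, -28, 1441/30, -75, 123479/1260, -6599/90, -12104063/90720, …
ICs: h(0) = 0, h′(0) = 4.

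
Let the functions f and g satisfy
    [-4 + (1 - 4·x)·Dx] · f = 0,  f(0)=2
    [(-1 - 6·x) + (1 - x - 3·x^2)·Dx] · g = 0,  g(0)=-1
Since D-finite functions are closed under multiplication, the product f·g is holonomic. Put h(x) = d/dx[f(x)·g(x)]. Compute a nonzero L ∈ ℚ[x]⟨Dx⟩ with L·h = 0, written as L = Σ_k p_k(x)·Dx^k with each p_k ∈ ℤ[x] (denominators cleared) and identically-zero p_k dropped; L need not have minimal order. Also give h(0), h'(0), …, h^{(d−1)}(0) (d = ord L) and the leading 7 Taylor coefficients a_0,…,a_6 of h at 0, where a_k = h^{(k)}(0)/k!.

L = (48 - 102·x - 354·x^2 + 192·x^3 + 1728·x^4) + (-5 + 27·x + 21·x^2 - 238·x^3 + 60·x^4 + 432·x^5)·Dx  (order 1).
h: a_k = -10, -96, -618, -3448, -17640, -85836, -403606, …
ICs: h(0) = -10.

f: a_k = 2, 8, 32, 128, 512, 2048, 8192, …
g: a_k = -1, -1, -4, -7, -19, -40, -97, …
Sym-product of L_f,L_g gives L₀ (≤ ord 1).
Differentiate: ansatz ord ≤ ord L₀ ⇒ L.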